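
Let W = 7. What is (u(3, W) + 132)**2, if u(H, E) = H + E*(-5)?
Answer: 10000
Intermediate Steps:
u(H, E) = H - 5*E
(u(3, W) + 132)**2 = ((3 - 5*7) + 132)**2 = ((3 - 35) + 132)**2 = (-32 + 132)**2 = 100**2 = 10000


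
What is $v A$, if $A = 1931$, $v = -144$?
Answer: $-278064$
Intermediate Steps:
$v A = \left(-144\right) 1931 = -278064$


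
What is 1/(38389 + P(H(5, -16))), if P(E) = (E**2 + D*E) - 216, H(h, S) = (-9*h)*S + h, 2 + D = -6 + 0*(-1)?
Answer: 1/557998 ≈ 1.7921e-6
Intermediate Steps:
D = -8 (D = -2 + (-6 + 0*(-1)) = -2 + (-6 + 0) = -2 - 6 = -8)
H(h, S) = h - 9*S*h (H(h, S) = -9*S*h + h = h - 9*S*h)
P(E) = -216 + E**2 - 8*E (P(E) = (E**2 - 8*E) - 216 = -216 + E**2 - 8*E)
1/(38389 + P(H(5, -16))) = 1/(38389 + (-216 + (5*(1 - 9*(-16)))**2 - 40*(1 - 9*(-16)))) = 1/(38389 + (-216 + (5*(1 + 144))**2 - 40*(1 + 144))) = 1/(38389 + (-216 + (5*145)**2 - 40*145)) = 1/(38389 + (-216 + 725**2 - 8*725)) = 1/(38389 + (-216 + 525625 - 5800)) = 1/(38389 + 519609) = 1/557998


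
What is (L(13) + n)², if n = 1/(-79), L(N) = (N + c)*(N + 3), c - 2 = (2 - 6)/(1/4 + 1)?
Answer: 5560834041/156025 ≈ 35641.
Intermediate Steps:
c = -6/5 (c = 2 + (2 - 6)/(1/4 + 1) = 2 - 4/(¼ + 1) = 2 - 4/5/4 = 2 - 4*⅘ = 2 - 16/5 = -6/5 ≈ -1.2000)
L(N) = (3 + N)*(-6/5 + N) (L(N) = (N - 6/5)*(N + 3) = (-6/5 + N)*(3 + N) = (3 + N)*(-6/5 + N))
n = -1/79 ≈ -0.012658
(L(13) + n)² = ((-18/5 + 13² + (9/5)*13) - 1/79)² = ((-18/5 + 169 + 117/5) - 1/79)² = (944/5 - 1/79)² = (74571/395)² = 5560834041/156025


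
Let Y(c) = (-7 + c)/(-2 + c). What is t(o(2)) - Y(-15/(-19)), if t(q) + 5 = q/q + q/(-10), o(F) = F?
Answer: -1073/115 ≈ -9.3304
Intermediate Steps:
Y(c) = (-7 + c)/(-2 + c)
t(q) = -4 - q/10 (t(q) = -5 + (q/q + q/(-10)) = -5 + (1 + q*(-1/10)) = -5 + (1 - q/10) = -4 - q/10)
t(o(2)) - Y(-15/(-19)) = (-4 - 1/10*2) - (-7 - 15/(-19))/(-2 - 15/(-19)) = (-4 - 1/5) - (-7 - 15*(-1/19))/(-2 - 15*(-1/19)) = -21/5 - (-7 + 15/19)/(-2 + 15/19) = -21/5 - (-118)/((-23/19)*19) = -21/5 - (-19)*(-118)/(23*19) = -21/5 - 1*118/23 = -21/5 - 118/23 = -1073/115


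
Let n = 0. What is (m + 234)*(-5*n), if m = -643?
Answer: 0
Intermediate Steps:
(m + 234)*(-5*n) = (-643 + 234)*(-5*0) = -(-409)*0 = -409*0 = 0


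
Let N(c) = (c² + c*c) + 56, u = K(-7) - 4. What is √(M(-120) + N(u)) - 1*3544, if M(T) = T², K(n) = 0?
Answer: -3544 + 2*√3622 ≈ -3423.6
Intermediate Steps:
u = -4 (u = 0 - 4 = -4)
N(c) = 56 + 2*c² (N(c) = (c² + c²) + 56 = 2*c² + 56 = 56 + 2*c²)
√(M(-120) + N(u)) - 1*3544 = √((-120)² + (56 + 2*(-4)²)) - 1*3544 = √(14400 + (56 + 2*16)) - 3544 = √(14400 + (56 + 32)) - 3544 = √(14400 + 88) - 3544 = √14488 - 3544 = 2*√3622 - 3544 = -3544 + 2*√3622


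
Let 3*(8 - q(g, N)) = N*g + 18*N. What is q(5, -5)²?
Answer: 19321/9 ≈ 2146.8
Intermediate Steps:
q(g, N) = 8 - 6*N - N*g/3 (q(g, N) = 8 - (N*g + 18*N)/3 = 8 - (18*N + N*g)/3 = 8 + (-6*N - N*g/3) = 8 - 6*N - N*g/3)
q(5, -5)² = (8 - 6*(-5) - ⅓*(-5)*5)² = (8 + 30 + 25/3)² = (139/3)² = 19321/9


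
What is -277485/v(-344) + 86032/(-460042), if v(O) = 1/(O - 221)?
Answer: 36062468066509/230021 ≈ 1.5678e+8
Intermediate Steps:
v(O) = 1/(-221 + O)
-277485/v(-344) + 86032/(-460042) = -277485/(1/(-221 - 344)) + 86032/(-460042) = -277485/(1/(-565)) + 86032*(-1/460042) = -277485/(-1/565) - 43016/230021 = -277485*(-565) - 43016/230021 = 156779025 - 43016/230021 = 36062468066509/230021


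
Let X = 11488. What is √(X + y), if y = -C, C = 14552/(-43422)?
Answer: 2*√1353807012621/21711 ≈ 107.18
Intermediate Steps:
C = -7276/21711 (C = 14552*(-1/43422) = -7276/21711 ≈ -0.33513)
y = 7276/21711 (y = -1*(-7276/21711) = 7276/21711 ≈ 0.33513)
√(X + y) = √(11488 + 7276/21711) = √(249423244/21711) = 2*√1353807012621/21711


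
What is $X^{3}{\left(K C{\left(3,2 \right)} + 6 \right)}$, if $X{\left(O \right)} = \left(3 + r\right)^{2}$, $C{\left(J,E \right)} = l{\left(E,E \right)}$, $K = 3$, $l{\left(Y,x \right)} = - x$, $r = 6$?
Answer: $531441$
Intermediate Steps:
$C{\left(J,E \right)} = - E$
$X{\left(O \right)} = 81$ ($X{\left(O \right)} = \left(3 + 6\right)^{2} = 9^{2} = 81$)
$X^{3}{\left(K C{\left(3,2 \right)} + 6 \right)} = 81^{3} = 531441$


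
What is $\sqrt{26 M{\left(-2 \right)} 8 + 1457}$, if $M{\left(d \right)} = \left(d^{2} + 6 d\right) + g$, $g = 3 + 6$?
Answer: $3 \sqrt{185} \approx 40.804$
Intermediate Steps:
$g = 9$
$M{\left(d \right)} = 9 + d^{2} + 6 d$ ($M{\left(d \right)} = \left(d^{2} + 6 d\right) + 9 = 9 + d^{2} + 6 d$)
$\sqrt{26 M{\left(-2 \right)} 8 + 1457} = \sqrt{26 \left(9 + \left(-2\right)^{2} + 6 \left(-2\right)\right) 8 + 1457} = \sqrt{26 \left(9 + 4 - 12\right) 8 + 1457} = \sqrt{26 \cdot 1 \cdot 8 + 1457} = \sqrt{26 \cdot 8 + 1457} = \sqrt{208 + 1457} = \sqrt{1665} = 3 \sqrt{185}$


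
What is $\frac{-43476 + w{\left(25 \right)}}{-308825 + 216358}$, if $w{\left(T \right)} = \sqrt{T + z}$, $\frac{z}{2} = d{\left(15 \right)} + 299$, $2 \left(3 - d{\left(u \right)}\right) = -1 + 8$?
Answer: $\frac{43476}{92467} - \frac{\sqrt{622}}{92467} \approx 0.46991$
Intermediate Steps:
$d{\left(u \right)} = - \frac{1}{2}$ ($d{\left(u \right)} = 3 - \frac{-1 + 8}{2} = 3 - \frac{7}{2} = - \frac{1}{2}$)
$z = 597$ ($z = 2 \left(- \frac{1}{2} + 299\right) = 2 \cdot \frac{597}{2} = 597$)
$w{\left(T \right)} = \sqrt{597 + T}$ ($w{\left(T \right)} = \sqrt{T + 597} = \sqrt{597 + T}$)
$\frac{-43476 + w{\left(25 \right)}}{-308825 + 216358} = \frac{-43476 + \sqrt{597 + 25}}{-308825 + 216358} = \frac{-43476 + \sqrt{622}}{-92467} = \left(-43476 + \sqrt{622}\right) \left(- \frac{1}{92467}\right) = \frac{43476}{92467} - \frac{\sqrt{622}}{92467}$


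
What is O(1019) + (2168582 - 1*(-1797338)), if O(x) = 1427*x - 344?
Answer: 5419689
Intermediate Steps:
O(x) = -344 + 1427*x
O(1019) + (2168582 - 1*(-1797338)) = (-344 + 1427*1019) + (2168582 - 1*(-1797338)) = (-344 + 1454113) + (2168582 + 1797338) = 1453769 + 3965920 = 5419689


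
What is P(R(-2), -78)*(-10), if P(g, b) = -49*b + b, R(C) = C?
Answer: -37440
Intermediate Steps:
P(g, b) = -48*b
P(R(-2), -78)*(-10) = -48*(-78)*(-10) = 3744*(-10) = -37440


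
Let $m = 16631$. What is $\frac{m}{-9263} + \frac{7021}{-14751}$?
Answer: $- \frac{310359404}{136638513} \approx -2.2714$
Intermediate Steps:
$\frac{m}{-9263} + \frac{7021}{-14751} = \frac{16631}{-9263} + \frac{7021}{-14751} = 16631 \left(- \frac{1}{9263}\right) + 7021 \left(- \frac{1}{14751}\right) = - \frac{16631}{9263} - \frac{7021}{14751} = - \frac{310359404}{136638513}$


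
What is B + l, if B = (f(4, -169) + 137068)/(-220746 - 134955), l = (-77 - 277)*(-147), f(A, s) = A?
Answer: 18509831566/355701 ≈ 52038.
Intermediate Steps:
l = 52038 (l = -354*(-147) = 52038)
B = -137072/355701 (B = (4 + 137068)/(-220746 - 134955) = 137072/(-355701) = 137072*(-1/355701) = -137072/355701 ≈ -0.38536)
B + l = -137072/355701 + 52038 = 18509831566/355701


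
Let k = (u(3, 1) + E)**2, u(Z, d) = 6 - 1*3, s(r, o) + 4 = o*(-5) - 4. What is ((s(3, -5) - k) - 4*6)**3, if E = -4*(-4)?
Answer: -49836032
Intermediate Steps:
s(r, o) = -8 - 5*o (s(r, o) = -4 + (o*(-5) - 4) = -4 + (-5*o - 4) = -4 + (-4 - 5*o) = -8 - 5*o)
u(Z, d) = 3 (u(Z, d) = 6 - 3 = 3)
E = 16
k = 361 (k = (3 + 16)**2 = 19**2 = 361)
((s(3, -5) - k) - 4*6)**3 = (((-8 - 5*(-5)) - 1*361) - 4*6)**3 = (((-8 + 25) - 361) - 24)**3 = ((17 - 361) - 24)**3 = (-344 - 24)**3 = (-368)**3 = -49836032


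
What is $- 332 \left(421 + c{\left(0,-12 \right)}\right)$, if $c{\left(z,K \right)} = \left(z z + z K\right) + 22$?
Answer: $-147076$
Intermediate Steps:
$c{\left(z,K \right)} = 22 + z^{2} + K z$ ($c{\left(z,K \right)} = \left(z^{2} + K z\right) + 22 = 22 + z^{2} + K z$)
$- 332 \left(421 + c{\left(0,-12 \right)}\right) = - 332 \left(421 + \left(22 + 0^{2} - 0\right)\right) = - 332 \left(421 + \left(22 + 0 + 0\right)\right) = - 332 \left(421 + 22\right) = \left(-332\right) 443 = -147076$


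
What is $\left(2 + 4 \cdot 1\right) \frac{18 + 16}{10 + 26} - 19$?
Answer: $- \frac{40}{3} \approx -13.333$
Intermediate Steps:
$\left(2 + 4 \cdot 1\right) \frac{18 + 16}{10 + 26} - 19 = \left(2 + 4\right) \frac{34}{36} - 19 = 6 \cdot 34 \cdot \frac{1}{36} - 19 = 6 \cdot \frac{17}{18} - 19 = \frac{17}{3} - 19 = - \frac{40}{3}$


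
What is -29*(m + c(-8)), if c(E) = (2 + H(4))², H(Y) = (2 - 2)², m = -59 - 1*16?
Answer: 2059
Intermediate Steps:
m = -75 (m = -59 - 16 = -75)
H(Y) = 0 (H(Y) = 0² = 0)
c(E) = 4 (c(E) = (2 + 0)² = 2² = 4)
-29*(m + c(-8)) = -29*(-75 + 4) = -29*(-71) = 2059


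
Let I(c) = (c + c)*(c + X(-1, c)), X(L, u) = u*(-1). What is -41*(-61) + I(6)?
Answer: 2501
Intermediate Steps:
X(L, u) = -u
I(c) = 0 (I(c) = (c + c)*(c - c) = (2*c)*0 = 0)
-41*(-61) + I(6) = -41*(-61) + 0 = 2501 + 0 = 2501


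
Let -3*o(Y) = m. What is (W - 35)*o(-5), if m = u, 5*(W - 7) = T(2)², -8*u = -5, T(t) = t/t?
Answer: 139/24 ≈ 5.7917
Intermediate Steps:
T(t) = 1
u = 5/8 (u = -⅛*(-5) = 5/8 ≈ 0.62500)
W = 36/5 (W = 7 + (⅕)*1² = 7 + (⅕)*1 = 7 + ⅕ = 36/5 ≈ 7.2000)
m = 5/8 ≈ 0.62500
o(Y) = -5/24 (o(Y) = -⅓*5/8 = -5/24)
(W - 35)*o(-5) = (36/5 - 35)*(-5/24) = -139/5*(-5/24) = 139/24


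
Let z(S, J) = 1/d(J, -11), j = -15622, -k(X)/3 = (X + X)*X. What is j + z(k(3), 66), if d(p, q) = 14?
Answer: -218707/14 ≈ -15622.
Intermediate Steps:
k(X) = -6*X² (k(X) = -3*(X + X)*X = -3*2*X*X = -6*X²)
z(S, J) = 1/14
j + z(k(3), 66) = -15622 + 1/14 = -218707/14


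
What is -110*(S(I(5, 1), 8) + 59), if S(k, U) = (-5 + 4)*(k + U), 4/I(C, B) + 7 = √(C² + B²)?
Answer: -132110/23 - 440*√26/23 ≈ -5841.5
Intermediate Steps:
I(C, B) = 4/(-7 + √(B² + C²)) (I(C, B) = 4/(-7 + √(C² + B²)) = 4/(-7 + √(B² + C²)))
S(k, U) = -U - k (S(k, U) = -(U + k) = -U - k)
-110*(S(I(5, 1), 8) + 59) = -110*((-1*8 - 4/(-7 + √(1² + 5²))) + 59) = -110*((-8 - 4/(-7 + √(1 + 25))) + 59) = -110*((-8 - 4/(-7 + √26)) + 59) = -110*(51 - 4/(-7 + √26)) = -5610 + 440/(-7 + √26)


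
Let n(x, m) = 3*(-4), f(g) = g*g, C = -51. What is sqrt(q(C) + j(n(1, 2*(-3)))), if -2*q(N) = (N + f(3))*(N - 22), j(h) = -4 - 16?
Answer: I*sqrt(1553) ≈ 39.408*I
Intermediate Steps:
f(g) = g**2
n(x, m) = -12
j(h) = -20
q(N) = -(-22 + N)*(9 + N)/2 (q(N) = -(N + 3**2)*(N - 22)/2 = -(N + 9)*(-22 + N)/2 = -(9 + N)*(-22 + N)/2 = -(-22 + N)*(9 + N)/2)
sqrt(q(C) + j(n(1, 2*(-3)))) = sqrt((99 - 1/2*(-51)**2 + (13/2)*(-51)) - 20) = sqrt((99 - 1/2*2601 - 663/2) - 20) = sqrt((99 - 2601/2 - 663/2) - 20) = sqrt(-1533 - 20) = sqrt(-1553) = I*sqrt(1553)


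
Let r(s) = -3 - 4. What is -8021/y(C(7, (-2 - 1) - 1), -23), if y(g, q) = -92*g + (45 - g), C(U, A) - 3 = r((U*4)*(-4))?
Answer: -8021/417 ≈ -19.235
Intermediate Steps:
r(s) = -7
C(U, A) = -4 (C(U, A) = 3 - 7 = -4)
y(g, q) = 45 - 93*g
-8021/y(C(7, (-2 - 1) - 1), -23) = -8021/(45 - 93*(-4)) = -8021/(45 + 372) = -8021/417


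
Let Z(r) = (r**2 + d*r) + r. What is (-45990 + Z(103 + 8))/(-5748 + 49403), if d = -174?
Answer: -52872/43655 ≈ -1.2111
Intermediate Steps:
Z(r) = r**2 - 173*r (Z(r) = (r**2 - 174*r) + r = r**2 - 173*r)
(-45990 + Z(103 + 8))/(-5748 + 49403) = (-45990 + (103 + 8)*(-173 + (103 + 8)))/(-5748 + 49403) = (-45990 + 111*(-173 + 111))/43655 = (-45990 + 111*(-62))*(1/43655) = (-45990 - 6882)*(1/43655) = -52872*1/43655 = -52872/43655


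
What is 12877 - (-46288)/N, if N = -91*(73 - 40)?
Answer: 3511213/273 ≈ 12862.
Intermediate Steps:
N = -3003 (N = -91*33 = -3003)
12877 - (-46288)/N = 12877 - (-46288)/(-3003) = 12877 - (-46288)*(-1)/3003 = 12877 - 1*4208/273 = 12877 - 4208/273 = 3511213/273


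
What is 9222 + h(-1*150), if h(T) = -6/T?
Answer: 230551/25 ≈ 9222.0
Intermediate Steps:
9222 + h(-1*150) = 9222 - 6/((-1*150)) = 9222 - 6/(-150) = 9222 - 6*(-1/150) = 9222 + 1/25 = 230551/25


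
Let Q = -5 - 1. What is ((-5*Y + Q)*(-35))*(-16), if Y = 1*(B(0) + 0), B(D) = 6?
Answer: -20160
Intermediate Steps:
Q = -6
Y = 6 (Y = 1*(6 + 0) = 1*6 = 6)
((-5*Y + Q)*(-35))*(-16) = ((-5*6 - 6)*(-35))*(-16) = ((-30 - 6)*(-35))*(-16) = -36*(-35)*(-16) = 1260*(-16) = -20160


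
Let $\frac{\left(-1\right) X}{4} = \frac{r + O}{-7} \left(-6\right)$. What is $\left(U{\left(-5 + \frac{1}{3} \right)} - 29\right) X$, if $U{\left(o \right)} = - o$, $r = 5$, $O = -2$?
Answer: $\frac{1752}{7} \approx 250.29$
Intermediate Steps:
$X = - \frac{72}{7}$ ($X = - 4 \frac{5 - 2}{-7} \left(-6\right) = - 4 \cdot 3 \left(- \frac{1}{7}\right) \left(-6\right) = - 4 \left(\left(- \frac{3}{7}\right) \left(-6\right)\right) = \left(-4\right) \frac{18}{7} = - \frac{72}{7} \approx -10.286$)
$\left(U{\left(-5 + \frac{1}{3} \right)} - 29\right) X = \left(- (-5 + \frac{1}{3}) - 29\right) \left(- \frac{72}{7}\right) = \left(\left(-1\right) \left(- \frac{14}{3}\right) - 29\right) \left(- \frac{72}{7}\right) = \left(\frac{14}{3} - 29\right) \left(- \frac{72}{7}\right) = \left(- \frac{73}{3}\right) \left(- \frac{72}{7}\right) = \frac{1752}{7}$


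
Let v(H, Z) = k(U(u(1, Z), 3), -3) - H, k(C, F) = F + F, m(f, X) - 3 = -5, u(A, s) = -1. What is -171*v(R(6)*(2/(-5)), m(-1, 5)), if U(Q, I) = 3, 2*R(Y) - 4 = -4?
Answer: 1026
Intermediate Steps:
R(Y) = 0 (R(Y) = 2 + (½)*(-4) = 2 - 2 = 0)
m(f, X) = -2 (m(f, X) = 3 - 5 = -2)
k(C, F) = 2*F
v(H, Z) = -6 - H (v(H, Z) = 2*(-3) - H = -6 - H)
-171*v(R(6)*(2/(-5)), m(-1, 5)) = -171*(-6 - 0*2/(-5)) = -171*(-6 - 0*2*(-⅕)) = -171*(-6 - 0*(-2)/5) = -171*(-6 - 1*0) = -171*(-6 + 0) = -171*(-6) = 1026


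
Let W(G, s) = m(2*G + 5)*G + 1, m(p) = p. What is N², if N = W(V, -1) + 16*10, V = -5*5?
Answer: 1653796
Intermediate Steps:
V = -25
W(G, s) = 1 + G*(5 + 2*G) (W(G, s) = (2*G + 5)*G + 1 = (5 + 2*G)*G + 1 = G*(5 + 2*G) + 1 = 1 + G*(5 + 2*G))
N = 1286 (N = (1 - 25*(5 + 2*(-25))) + 16*10 = (1 - 25*(5 - 50)) + 160 = (1 - 25*(-45)) + 160 = (1 + 1125) + 160 = 1126 + 160 = 1286)
N² = 1286² = 1653796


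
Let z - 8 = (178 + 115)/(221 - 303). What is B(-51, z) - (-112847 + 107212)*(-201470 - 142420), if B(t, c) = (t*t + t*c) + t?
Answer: -158901061713/82 ≈ -1.9378e+9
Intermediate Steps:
z = 363/82 (z = 8 + (178 + 115)/(221 - 303) = 8 + 293/(-82) = 8 + 293*(-1/82) = 8 - 293/82 = 363/82 ≈ 4.4268)
B(t, c) = t + t² + c*t (B(t, c) = (t² + c*t) + t = t + t² + c*t)
B(-51, z) - (-112847 + 107212)*(-201470 - 142420) = -51*(1 + 363/82 - 51) - (-112847 + 107212)*(-201470 - 142420) = -51*(-3737/82) - (-5635)*(-343890) = 190587/82 - 1*1937820150 = 190587/82 - 1937820150 = -158901061713/82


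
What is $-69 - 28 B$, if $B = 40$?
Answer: $-1189$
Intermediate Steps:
$-69 - 28 B = -69 - 1120 = -1189$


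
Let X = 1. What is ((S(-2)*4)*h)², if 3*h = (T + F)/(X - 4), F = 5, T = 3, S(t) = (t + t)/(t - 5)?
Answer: 16384/3969 ≈ 4.1280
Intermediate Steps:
S(t) = 2*t/(-5 + t) (S(t) = (2*t)/(-5 + t) = 2*t/(-5 + t))
h = -8/9 (h = ((3 + 5)/(1 - 4))/3 = (8/(-3))/3 = (8*(-⅓))/3 = (⅓)*(-8/3) = -8/9 ≈ -0.88889)
((S(-2)*4)*h)² = (((2*(-2)/(-5 - 2))*4)*(-8/9))² = (((2*(-2)/(-7))*4)*(-8/9))² = (((2*(-2)*(-⅐))*4)*(-8/9))² = (((4/7)*4)*(-8/9))² = ((16/7)*(-8/9))² = (-128/63)² = 16384/3969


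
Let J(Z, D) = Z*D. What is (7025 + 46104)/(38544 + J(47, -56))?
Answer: 53129/35912 ≈ 1.4794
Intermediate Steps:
J(Z, D) = D*Z
(7025 + 46104)/(38544 + J(47, -56)) = (7025 + 46104)/(38544 - 56*47) = 53129/(38544 - 2632) = 53129/35912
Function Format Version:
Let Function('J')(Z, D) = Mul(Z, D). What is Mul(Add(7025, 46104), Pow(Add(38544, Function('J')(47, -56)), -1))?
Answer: Rational(53129, 35912) ≈ 1.4794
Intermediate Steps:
Function('J')(Z, D) = Mul(D, Z)
Mul(Add(7025, 46104), Pow(Add(38544, Function('J')(47, -56)), -1)) = Mul(Add(7025, 46104), Pow(Add(38544, Mul(-56, 47)), -1)) = Mul(53129, Pow(Add(38544, -2632), -1)) = Mul(53129, Pow(35912, -1)) = Mul(53129, Rational(1, 35912)) = Rational(53129, 35912)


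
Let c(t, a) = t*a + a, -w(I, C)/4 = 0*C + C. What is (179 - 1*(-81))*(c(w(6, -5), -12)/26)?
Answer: -2520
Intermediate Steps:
w(I, C) = -4*C (w(I, C) = -4*(0*C + C) = -4*(0 + C) = -4*C)
c(t, a) = a + a*t (c(t, a) = a*t + a = a + a*t)
(179 - 1*(-81))*(c(w(6, -5), -12)/26) = (179 - 1*(-81))*(-12*(1 - 4*(-5))/26) = (179 + 81)*(-12*(1 + 20)*(1/26)) = 260*(-12*21*(1/26)) = 260*(-252*1/26) = 260*(-126/13) = -2520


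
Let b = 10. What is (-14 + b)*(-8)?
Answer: 32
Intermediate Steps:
(-14 + b)*(-8) = (-14 + 10)*(-8) = -4*(-8) = 32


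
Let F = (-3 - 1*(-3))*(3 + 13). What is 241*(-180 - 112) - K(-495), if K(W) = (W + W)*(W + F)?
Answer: -560422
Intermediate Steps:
F = 0 (F = (-3 + 3)*16 = 0*16 = 0)
K(W) = 2*W**2 (K(W) = (W + W)*(W + 0) = (2*W)*W = 2*W**2)
241*(-180 - 112) - K(-495) = 241*(-180 - 112) - 2*(-495)**2 = 241*(-292) - 2*245025 = -70372 - 1*490050 = -70372 - 490050 = -560422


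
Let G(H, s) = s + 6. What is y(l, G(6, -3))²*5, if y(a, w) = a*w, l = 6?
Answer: 1620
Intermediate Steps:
G(H, s) = 6 + s
y(l, G(6, -3))²*5 = (6*(6 - 3))²*5 = (6*3)²*5 = 18²*5 = 324*5 = 1620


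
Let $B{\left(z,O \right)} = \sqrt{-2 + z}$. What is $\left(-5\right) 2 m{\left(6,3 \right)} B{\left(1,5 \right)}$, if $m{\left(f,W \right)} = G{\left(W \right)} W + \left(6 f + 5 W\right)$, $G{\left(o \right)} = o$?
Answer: $- 600 i \approx - 600.0 i$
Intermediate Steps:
$m{\left(f,W \right)} = W^{2} + 5 W + 6 f$ ($m{\left(f,W \right)} = W W + \left(6 f + 5 W\right) = W^{2} + \left(5 W + 6 f\right) = W^{2} + 5 W + 6 f$)
$\left(-5\right) 2 m{\left(6,3 \right)} B{\left(1,5 \right)} = \left(-5\right) 2 \left(3^{2} + 5 \cdot 3 + 6 \cdot 6\right) \sqrt{-2 + 1} = - 10 \left(9 + 15 + 36\right) \sqrt{-1} = \left(-10\right) 60 i = - 600 i$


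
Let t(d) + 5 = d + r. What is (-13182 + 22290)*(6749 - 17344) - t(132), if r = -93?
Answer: -96499294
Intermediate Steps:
t(d) = -98 + d (t(d) = -5 + (d - 93) = -5 + (-93 + d) = -98 + d)
(-13182 + 22290)*(6749 - 17344) - t(132) = (-13182 + 22290)*(6749 - 17344) - (-98 + 132) = 9108*(-10595) - 1*34 = -96499260 - 34 = -96499294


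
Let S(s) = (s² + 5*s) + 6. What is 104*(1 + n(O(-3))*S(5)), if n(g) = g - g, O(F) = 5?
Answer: 104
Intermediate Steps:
n(g) = 0
S(s) = 6 + s² + 5*s
104*(1 + n(O(-3))*S(5)) = 104*(1 + 0*(6 + 5² + 5*5)) = 104*(1 + 0*(6 + 25 + 25)) = 104*(1 + 0*56) = 104*(1 + 0) = 104*1 = 104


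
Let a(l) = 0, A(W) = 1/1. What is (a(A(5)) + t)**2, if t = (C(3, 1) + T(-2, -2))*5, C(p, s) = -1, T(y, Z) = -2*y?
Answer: 225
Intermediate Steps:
A(W) = 1 (A(W) = 1*1 = 1)
t = 15 (t = (-1 - 2*(-2))*5 = (-1 + 4)*5 = 3*5 = 15)
(a(A(5)) + t)**2 = (0 + 15)**2 = 15**2 = 225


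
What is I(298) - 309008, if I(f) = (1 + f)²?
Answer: -219607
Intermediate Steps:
I(298) - 309008 = (1 + 298)² - 309008 = 299² - 309008 = 89401 - 309008 = -219607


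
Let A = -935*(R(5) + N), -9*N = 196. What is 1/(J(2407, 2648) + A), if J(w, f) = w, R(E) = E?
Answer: 9/162848 ≈ 5.5266e-5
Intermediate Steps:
N = -196/9 (N = -1/9*196 = -196/9 ≈ -21.778)
A = 141185/9 (A = -935*(5 - 196/9) = -935*(-151/9) = 141185/9 ≈ 15687.)
1/(J(2407, 2648) + A) = 1/(2407 + 141185/9) = 1/(162848/9) = 9/162848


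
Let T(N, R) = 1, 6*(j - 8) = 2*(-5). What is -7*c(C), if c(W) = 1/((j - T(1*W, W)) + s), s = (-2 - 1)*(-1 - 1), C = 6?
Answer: -21/34 ≈ -0.61765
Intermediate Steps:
j = 19/3 (j = 8 + (2*(-5))/6 = 8 + (1/6)*(-10) = 8 - 5/3 = 19/3 ≈ 6.3333)
s = 6 (s = -3*(-2) = 6)
c(W) = 3/34 (c(W) = 1/((19/3 - 1*1) + 6) = 1/((19/3 - 1) + 6) = 1/(16/3 + 6) = 1/(34/3) = 3/34)
-7*c(C) = -7*3/34 = -21/34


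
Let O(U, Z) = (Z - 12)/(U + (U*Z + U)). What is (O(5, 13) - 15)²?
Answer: 1263376/5625 ≈ 224.60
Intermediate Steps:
O(U, Z) = (-12 + Z)/(2*U + U*Z) (O(U, Z) = (-12 + Z)/(U + (U + U*Z)) = (-12 + Z)/(2*U + U*Z))
(O(5, 13) - 15)² = ((-12 + 13)/(5*(2 + 13)) - 15)² = ((⅕)*1/15 - 15)² = ((⅕)*(1/15)*1 - 15)² = (1/75 - 15)² = (-1124/75)² = 1263376/5625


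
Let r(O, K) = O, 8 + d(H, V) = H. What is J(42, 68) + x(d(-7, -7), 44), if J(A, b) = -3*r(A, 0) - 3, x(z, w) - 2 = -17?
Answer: -144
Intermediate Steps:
d(H, V) = -8 + H
x(z, w) = -15 (x(z, w) = 2 - 17 = -15)
J(A, b) = -3 - 3*A (J(A, b) = -3*A - 3 = -3 - 3*A)
J(42, 68) + x(d(-7, -7), 44) = (-3 - 3*42) - 15 = (-3 - 126) - 15 = -129 - 15 = -144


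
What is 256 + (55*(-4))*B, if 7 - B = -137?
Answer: -31424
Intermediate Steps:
B = 144 (B = 7 - 1*(-137) = 7 + 137 = 144)
256 + (55*(-4))*B = 256 + (55*(-4))*144 = 256 - 220*144 = 256 - 31680 = -31424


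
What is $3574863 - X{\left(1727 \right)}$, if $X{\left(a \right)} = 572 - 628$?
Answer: $3574919$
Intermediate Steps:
$X{\left(a \right)} = -56$
$3574863 - X{\left(1727 \right)} = 3574863 - -56 = 3574863 + 56 = 3574919$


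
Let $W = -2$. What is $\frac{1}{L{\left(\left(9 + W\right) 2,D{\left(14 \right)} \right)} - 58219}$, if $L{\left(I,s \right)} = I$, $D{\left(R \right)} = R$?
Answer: $- \frac{1}{58205} \approx -1.7181 \cdot 10^{-5}$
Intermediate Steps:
$\frac{1}{L{\left(\left(9 + W\right) 2,D{\left(14 \right)} \right)} - 58219} = \frac{1}{\left(9 - 2\right) 2 - 58219} = \frac{1}{7 \cdot 2 - 58219} = \frac{1}{14 - 58219} = \frac{1}{-58205} = - \frac{1}{58205}$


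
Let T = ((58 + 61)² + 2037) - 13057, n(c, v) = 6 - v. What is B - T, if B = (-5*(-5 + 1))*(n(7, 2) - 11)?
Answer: -3281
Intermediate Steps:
B = -140 (B = (-5*(-5 + 1))*((6 - 1*2) - 11) = (-5*(-4))*((6 - 2) - 11) = 20*(4 - 11) = 20*(-7) = -140)
T = 3141 (T = (119² + 2037) - 13057 = (14161 + 2037) - 13057 = 16198 - 13057 = 3141)
B - T = -140 - 1*3141 = -140 - 3141 = -3281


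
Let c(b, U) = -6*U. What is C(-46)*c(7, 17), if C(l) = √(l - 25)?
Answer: -102*I*√71 ≈ -859.47*I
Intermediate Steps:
C(l) = √(-25 + l)
C(-46)*c(7, 17) = √(-25 - 46)*(-6*17) = √(-71)*(-102) = (I*√71)*(-102) = -102*I*√71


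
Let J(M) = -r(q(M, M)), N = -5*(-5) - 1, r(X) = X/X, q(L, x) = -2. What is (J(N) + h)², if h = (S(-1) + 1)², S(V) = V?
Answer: 1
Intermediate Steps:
r(X) = 1
N = 24 (N = 25 - 1 = 24)
J(M) = -1 (J(M) = -1*1 = -1)
h = 0 (h = (-1 + 1)² = 0² = 0)
(J(N) + h)² = (-1 + 0)² = (-1)² = 1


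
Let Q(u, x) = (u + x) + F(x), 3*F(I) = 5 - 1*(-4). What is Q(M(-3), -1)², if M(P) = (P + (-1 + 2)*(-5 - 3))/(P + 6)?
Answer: 25/9 ≈ 2.7778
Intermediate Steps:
F(I) = 3 (F(I) = (5 - 1*(-4))/3 = (5 + 4)/3 = (⅓)*9 = 3)
M(P) = (-8 + P)/(6 + P) (M(P) = (P + 1*(-8))/(6 + P) = (P - 8)/(6 + P) = (-8 + P)/(6 + P))
Q(u, x) = 3 + u + x (Q(u, x) = (u + x) + 3 = 3 + u + x)
Q(M(-3), -1)² = (3 + (-8 - 3)/(6 - 3) - 1)² = (3 - 11/3 - 1)² = (-5/3)² = 25/9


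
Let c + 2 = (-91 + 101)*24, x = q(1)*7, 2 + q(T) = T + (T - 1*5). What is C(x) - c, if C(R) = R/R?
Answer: -237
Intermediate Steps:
q(T) = -7 + 2*T (q(T) = -2 + (T + (T - 1*5)) = -2 + (T + (T - 5)) = -2 + (T + (-5 + T)) = -2 + (-5 + 2*T) = -7 + 2*T)
x = -35 (x = (-7 + 2*1)*7 = (-7 + 2)*7 = -5*7 = -35)
c = 238 (c = -2 + (-91 + 101)*24 = -2 + 10*24 = -2 + 240 = 238)
C(R) = 1
C(x) - c = 1 - 1*238 = 1 - 238 = -237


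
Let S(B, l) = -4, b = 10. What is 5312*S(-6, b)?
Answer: -21248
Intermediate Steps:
5312*S(-6, b) = 5312*(-4) = -21248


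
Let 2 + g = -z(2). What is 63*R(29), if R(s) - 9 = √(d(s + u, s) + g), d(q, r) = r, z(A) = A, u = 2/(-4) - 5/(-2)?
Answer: 882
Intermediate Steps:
u = 2 (u = 2*(-¼) - 5*(-½) = -½ + 5/2 = 2)
g = -4 (g = -2 - 1*2 = -2 - 2 = -4)
R(s) = 9 + √(-4 + s) (R(s) = 9 + √(s - 4) = 9 + √(-4 + s))
63*R(29) = 63*(9 + √(-4 + 29)) = 63*(9 + √25) = 63*(9 + 5) = 63*14 = 882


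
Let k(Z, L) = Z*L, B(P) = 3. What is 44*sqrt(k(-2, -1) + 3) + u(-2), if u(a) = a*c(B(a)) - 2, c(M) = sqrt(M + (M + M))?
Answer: -8 + 44*sqrt(5) ≈ 90.387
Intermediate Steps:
c(M) = sqrt(3)*sqrt(M) (c(M) = sqrt(M + 2*M) = sqrt(3*M) = sqrt(3)*sqrt(M))
k(Z, L) = L*Z
u(a) = -2 + 3*a (u(a) = a*(sqrt(3)*sqrt(3)) - 2 = a*3 - 2 = 3*a - 2 = -2 + 3*a)
44*sqrt(k(-2, -1) + 3) + u(-2) = 44*sqrt(-1*(-2) + 3) + (-2 + 3*(-2)) = 44*sqrt(2 + 3) + (-2 - 6) = 44*sqrt(5) - 8 = -8 + 44*sqrt(5)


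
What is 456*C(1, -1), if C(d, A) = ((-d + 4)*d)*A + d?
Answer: -912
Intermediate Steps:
C(d, A) = d + A*d*(4 - d) (C(d, A) = ((4 - d)*d)*A + d = (d*(4 - d))*A + d = A*d*(4 - d) + d = d + A*d*(4 - d))
456*C(1, -1) = 456*(1*(1 + 4*(-1) - 1*(-1)*1)) = 456*(1*(1 - 4 + 1)) = 456*(1*(-2)) = 456*(-2) = -912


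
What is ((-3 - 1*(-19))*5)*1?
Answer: 80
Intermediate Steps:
((-3 - 1*(-19))*5)*1 = ((-3 + 19)*5)*1 = (16*5)*1 = 80*1 = 80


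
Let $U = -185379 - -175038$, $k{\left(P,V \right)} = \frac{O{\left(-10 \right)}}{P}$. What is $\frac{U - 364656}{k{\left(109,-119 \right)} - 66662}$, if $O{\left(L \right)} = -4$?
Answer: $\frac{13624891}{2422054} \approx 5.6253$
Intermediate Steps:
$k{\left(P,V \right)} = - \frac{4}{P}$
$U = -10341$ ($U = -185379 + 175038 = -10341$)
$\frac{U - 364656}{k{\left(109,-119 \right)} - 66662} = \frac{-10341 - 364656}{- \frac{4}{109} - 66662} = - \frac{374997}{\left(-4\right) \frac{1}{109} - 66662} = - \frac{374997}{- \frac{4}{109} - 66662} = - \frac{374997}{- \frac{7266162}{109}} = \left(-374997\right) \left(- \frac{109}{7266162}\right) = \frac{13624891}{2422054}$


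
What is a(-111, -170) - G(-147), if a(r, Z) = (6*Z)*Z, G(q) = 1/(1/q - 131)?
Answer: 3339337347/19258 ≈ 1.7340e+5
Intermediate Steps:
G(q) = 1/(-131 + 1/q)
a(r, Z) = 6*Z²
a(-111, -170) - G(-147) = 6*(-170)² - (-1)*(-147)/(-1 + 131*(-147)) = 6*28900 - (-1)*(-147)/(-1 - 19257) = 173400 - (-1)*(-147)/(-19258) = 173400 - (-1)*(-147)*(-1)/19258 = 173400 - 1*(-147/19258) = 173400 + 147/19258 = 3339337347/19258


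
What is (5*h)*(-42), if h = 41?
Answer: -8610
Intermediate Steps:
(5*h)*(-42) = (5*41)*(-42) = 205*(-42) = -8610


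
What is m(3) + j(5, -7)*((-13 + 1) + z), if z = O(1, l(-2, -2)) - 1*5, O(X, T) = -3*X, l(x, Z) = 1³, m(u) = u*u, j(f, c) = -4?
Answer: 89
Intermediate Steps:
m(u) = u²
l(x, Z) = 1
z = -8 (z = -3*1 - 1*5 = -3 - 5 = -8)
m(3) + j(5, -7)*((-13 + 1) + z) = 3² - 4*((-13 + 1) - 8) = 9 - 4*(-12 - 8) = 9 - 4*(-20) = 9 + 80 = 89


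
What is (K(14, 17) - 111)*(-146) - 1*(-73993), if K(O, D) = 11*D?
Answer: 62897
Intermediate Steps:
(K(14, 17) - 111)*(-146) - 1*(-73993) = (11*17 - 111)*(-146) - 1*(-73993) = (187 - 111)*(-146) + 73993 = 76*(-146) + 73993 = -11096 + 73993 = 62897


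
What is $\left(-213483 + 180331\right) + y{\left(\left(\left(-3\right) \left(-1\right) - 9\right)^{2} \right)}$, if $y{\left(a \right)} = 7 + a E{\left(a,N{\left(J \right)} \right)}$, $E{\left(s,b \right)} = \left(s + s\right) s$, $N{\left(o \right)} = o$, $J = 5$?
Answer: $60167$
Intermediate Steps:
$E{\left(s,b \right)} = 2 s^{2}$ ($E{\left(s,b \right)} = 2 s s = 2 s^{2}$)
$y{\left(a \right)} = 7 + 2 a^{3}$ ($y{\left(a \right)} = 7 + a 2 a^{2} = 7 + 2 a^{3}$)
$\left(-213483 + 180331\right) + y{\left(\left(\left(-3\right) \left(-1\right) - 9\right)^{2} \right)} = \left(-213483 + 180331\right) + \left(7 + 2 \left(\left(\left(-3\right) \left(-1\right) - 9\right)^{2}\right)^{3}\right) = -33152 + \left(7 + 2 \left(\left(3 - 9\right)^{2}\right)^{3}\right) = -33152 + \left(7 + 2 \left(\left(-6\right)^{2}\right)^{3}\right) = -33152 + \left(7 + 2 \cdot 36^{3}\right) = -33152 + \left(7 + 2 \cdot 46656\right) = -33152 + \left(7 + 93312\right) = -33152 + 93319 = 60167$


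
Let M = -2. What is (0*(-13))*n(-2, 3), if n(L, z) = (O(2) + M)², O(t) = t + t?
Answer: 0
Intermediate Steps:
O(t) = 2*t
n(L, z) = 4 (n(L, z) = (2*2 - 2)² = (4 - 2)² = 2² = 4)
(0*(-13))*n(-2, 3) = (0*(-13))*4 = 0*4 = 0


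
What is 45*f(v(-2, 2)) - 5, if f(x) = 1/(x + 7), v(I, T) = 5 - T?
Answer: -½ ≈ -0.50000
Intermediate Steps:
f(x) = 1/(7 + x)
45*f(v(-2, 2)) - 5 = 45/(7 + (5 - 1*2)) - 5 = 45/(7 + (5 - 2)) - 5 = 45/(7 + 3) - 5 = 45/10 - 5 = 45*(⅒) - 5 = 9/2 - 5 = -½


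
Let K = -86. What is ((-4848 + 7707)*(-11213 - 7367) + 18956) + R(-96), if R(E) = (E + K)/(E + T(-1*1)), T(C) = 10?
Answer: -2283354261/43 ≈ -5.3101e+7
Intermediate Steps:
R(E) = (-86 + E)/(10 + E) (R(E) = (E - 86)/(E + 10) = (-86 + E)/(10 + E))
((-4848 + 7707)*(-11213 - 7367) + 18956) + R(-96) = ((-4848 + 7707)*(-11213 - 7367) + 18956) + (-86 - 96)/(10 - 96) = (2859*(-18580) + 18956) - 182/(-86) = (-53120220 + 18956) - 1/86*(-182) = -53101264 + 91/43 = -2283354261/43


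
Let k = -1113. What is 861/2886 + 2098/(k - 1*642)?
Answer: -116507/129870 ≈ -0.89710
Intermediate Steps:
861/2886 + 2098/(k - 1*642) = 861/2886 + 2098/(-1113 - 1*642) = 861*(1/2886) + 2098/(-1113 - 642) = 287/962 + 2098/(-1755) = 287/962 + 2098*(-1/1755) = 287/962 - 2098/1755 = -116507/129870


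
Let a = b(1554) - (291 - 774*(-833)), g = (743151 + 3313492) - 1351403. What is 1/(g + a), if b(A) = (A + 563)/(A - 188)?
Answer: 1366/2814244879 ≈ 4.8539e-7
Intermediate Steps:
g = 2705240 (g = 4056643 - 1351403 = 2705240)
b(A) = (563 + A)/(-188 + A)
a = -881112961/1366 (a = (563 + 1554)/(-188 + 1554) - (291 - 774*(-833)) = 2117/1366 - (291 + 644742) = (1/1366)*2117 - 1*645033 = 2117/1366 - 645033 = -881112961/1366 ≈ -6.4503e+5)
1/(g + a) = 1/(2705240 - 881112961/1366) = 1/(2814244879/1366) = 1366/2814244879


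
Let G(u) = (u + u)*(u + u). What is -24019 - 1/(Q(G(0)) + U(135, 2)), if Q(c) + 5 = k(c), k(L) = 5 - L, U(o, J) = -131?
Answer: -3146488/131 ≈ -24019.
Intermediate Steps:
G(u) = 4*u² (G(u) = (2*u)*(2*u) = 4*u²)
Q(c) = -c (Q(c) = -5 + (5 - c) = -c)
-24019 - 1/(Q(G(0)) + U(135, 2)) = -24019 - 1/(-4*0² - 131) = -24019 - 1/(-4*0 - 131) = -24019 - 1/(-1*0 - 131) = -24019 - 1/(0 - 131) = -24019 - 1/(-131) = -24019 - 1*(-1/131) = -24019 + 1/131 = -3146488/131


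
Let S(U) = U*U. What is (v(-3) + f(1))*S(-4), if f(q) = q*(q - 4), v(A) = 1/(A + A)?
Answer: -152/3 ≈ -50.667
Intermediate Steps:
S(U) = U**2
v(A) = 1/(2*A)
f(q) = q*(-4 + q)
(v(-3) + f(1))*S(-4) = ((1/2)/(-3) + 1*(-4 + 1))*(-4)**2 = ((1/2)*(-1/3) + 1*(-3))*16 = (-1/6 - 3)*16 = -19/6*16 = -152/3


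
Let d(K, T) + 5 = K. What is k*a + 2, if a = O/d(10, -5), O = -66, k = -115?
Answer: 1520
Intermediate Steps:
d(K, T) = -5 + K
a = -66/5 (a = -66/(-5 + 10) = -66/5 ≈ -13.200)
k*a + 2 = -115*(-66/5) + 2 = 1518 + 2 = 1520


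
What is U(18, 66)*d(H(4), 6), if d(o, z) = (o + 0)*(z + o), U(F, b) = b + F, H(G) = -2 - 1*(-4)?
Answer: 1344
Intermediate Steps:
H(G) = 2 (H(G) = -2 + 4 = 2)
U(F, b) = F + b
d(o, z) = o*(o + z)
U(18, 66)*d(H(4), 6) = (18 + 66)*(2*(2 + 6)) = 84*(2*8) = 84*16 = 1344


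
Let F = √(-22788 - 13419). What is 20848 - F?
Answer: 20848 - 9*I*√447 ≈ 20848.0 - 190.28*I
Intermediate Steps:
F = 9*I*√447 (F = √(-36207) = 9*I*√447 ≈ 190.28*I)
20848 - F = 20848 - 9*I*√447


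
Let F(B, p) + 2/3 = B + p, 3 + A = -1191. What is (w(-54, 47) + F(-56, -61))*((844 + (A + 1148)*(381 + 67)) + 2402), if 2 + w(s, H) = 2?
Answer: 6128786/3 ≈ 2.0429e+6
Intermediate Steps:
A = -1194 (A = -3 - 1191 = -1194)
w(s, H) = 0 (w(s, H) = -2 + 2 = 0)
F(B, p) = -2/3 + B + p (F(B, p) = -2/3 + (B + p) = -2/3 + B + p)
(w(-54, 47) + F(-56, -61))*((844 + (A + 1148)*(381 + 67)) + 2402) = (0 + (-2/3 - 56 - 61))*((844 + (-1194 + 1148)*(381 + 67)) + 2402) = (0 - 353/3)*((844 - 46*448) + 2402) = -353*((844 - 20608) + 2402)/3 = -353*(-19764 + 2402)/3 = -353/3*(-17362) = 6128786/3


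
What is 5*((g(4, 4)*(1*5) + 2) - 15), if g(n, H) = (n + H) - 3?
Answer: 60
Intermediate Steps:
g(n, H) = -3 + H + n (g(n, H) = (H + n) - 3 = -3 + H + n)
5*((g(4, 4)*(1*5) + 2) - 15) = 5*(((-3 + 4 + 4)*(1*5) + 2) - 15) = 5*((5*5 + 2) - 15) = 5*((25 + 2) - 15) = 5*(27 - 15) = 5*12 = 60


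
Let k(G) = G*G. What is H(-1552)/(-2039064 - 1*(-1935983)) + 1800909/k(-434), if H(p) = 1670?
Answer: 185324946109/19415924836 ≈ 9.5450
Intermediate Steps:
k(G) = G**2
H(-1552)/(-2039064 - 1*(-1935983)) + 1800909/k(-434) = 1670/(-2039064 - 1*(-1935983)) + 1800909/((-434)**2) = 1670/(-2039064 + 1935983) + 1800909/188356 = 1670/(-103081) + 1800909*(1/188356) = 1670*(-1/103081) + 1800909/188356 = -1670/103081 + 1800909/188356 = 185324946109/19415924836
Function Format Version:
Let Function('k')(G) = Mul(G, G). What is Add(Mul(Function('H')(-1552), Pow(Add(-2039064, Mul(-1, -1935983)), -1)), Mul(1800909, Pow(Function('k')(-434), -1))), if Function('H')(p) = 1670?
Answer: Rational(185324946109, 19415924836) ≈ 9.5450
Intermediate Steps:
Function('k')(G) = Pow(G, 2)
Add(Mul(Function('H')(-1552), Pow(Add(-2039064, Mul(-1, -1935983)), -1)), Mul(1800909, Pow(Function('k')(-434), -1))) = Add(Mul(1670, Pow(Add(-2039064, Mul(-1, -1935983)), -1)), Mul(1800909, Pow(Pow(-434, 2), -1))) = Add(Mul(1670, Pow(Add(-2039064, 1935983), -1)), Mul(1800909, Pow(188356, -1))) = Add(Mul(1670, Pow(-103081, -1)), Mul(1800909, Rational(1, 188356))) = Add(Mul(1670, Rational(-1, 103081)), Rational(1800909, 188356)) = Add(Rational(-1670, 103081), Rational(1800909, 188356)) = Rational(185324946109, 19415924836)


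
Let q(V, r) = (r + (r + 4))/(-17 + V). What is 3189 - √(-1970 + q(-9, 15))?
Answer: 3189 - 7*I*√6799/13 ≈ 3189.0 - 44.399*I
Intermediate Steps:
q(V, r) = (4 + 2*r)/(-17 + V) (q(V, r) = (r + (4 + r))/(-17 + V) = (4 + 2*r)/(-17 + V))
3189 - √(-1970 + q(-9, 15)) = 3189 - √(-1970 + 2*(2 + 15)/(-17 - 9)) = 3189 - √(-1970 + 2*17/(-26)) = 3189 - √(-1970 + 2*(-1/26)*17) = 3189 - √(-1970 - 17/13) = 3189 - √(-25627/13) = 3189 - 7*I*√6799/13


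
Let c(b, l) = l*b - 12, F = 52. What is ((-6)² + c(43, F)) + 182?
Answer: 2442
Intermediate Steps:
c(b, l) = -12 + b*l (c(b, l) = b*l - 12 = -12 + b*l)
((-6)² + c(43, F)) + 182 = ((-6)² + (-12 + 43*52)) + 182 = (36 + (-12 + 2236)) + 182 = (36 + 2224) + 182 = 2260 + 182 = 2442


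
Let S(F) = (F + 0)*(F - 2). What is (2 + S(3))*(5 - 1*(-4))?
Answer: 45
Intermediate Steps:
S(F) = F*(-2 + F)
(2 + S(3))*(5 - 1*(-4)) = (2 + 3*(-2 + 3))*(5 - 1*(-4)) = (2 + 3*1)*(5 + 4) = (2 + 3)*9 = 5*9 = 45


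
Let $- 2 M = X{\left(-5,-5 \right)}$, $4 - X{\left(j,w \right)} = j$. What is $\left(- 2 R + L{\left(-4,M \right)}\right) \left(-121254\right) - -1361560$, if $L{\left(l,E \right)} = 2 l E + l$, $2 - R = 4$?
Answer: $-3003584$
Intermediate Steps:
$X{\left(j,w \right)} = 4 - j$
$R = -2$ ($R = 2 - 4 = -2$)
$M = - \frac{9}{2}$ ($M = - \frac{4 - -5}{2} = - \frac{4 + 5}{2} = \left(- \frac{1}{2}\right) 9 = - \frac{9}{2} \approx -4.5$)
$L{\left(l,E \right)} = l + 2 E l$ ($L{\left(l,E \right)} = 2 E l + l = l + 2 E l$)
$\left(- 2 R + L{\left(-4,M \right)}\right) \left(-121254\right) - -1361560 = \left(\left(-2\right) \left(-2\right) - 4 \left(1 + 2 \left(- \frac{9}{2}\right)\right)\right) \left(-121254\right) - -1361560 = \left(4 - 4 \left(1 - 9\right)\right) \left(-121254\right) + 1361560 = \left(4 - -32\right) \left(-121254\right) + 1361560 = \left(4 + 32\right) \left(-121254\right) + 1361560 = 36 \left(-121254\right) + 1361560 = -4365144 + 1361560 = -3003584$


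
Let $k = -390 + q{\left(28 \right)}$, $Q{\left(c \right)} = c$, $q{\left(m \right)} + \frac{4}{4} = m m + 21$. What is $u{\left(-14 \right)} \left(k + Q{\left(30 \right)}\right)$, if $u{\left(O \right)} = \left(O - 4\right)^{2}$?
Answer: $143856$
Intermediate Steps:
$q{\left(m \right)} = 20 + m^{2}$ ($q{\left(m \right)} = -1 + \left(m m + 21\right) = -1 + \left(m^{2} + 21\right) = -1 + \left(21 + m^{2}\right) = 20 + m^{2}$)
$k = 414$ ($k = -390 + \left(20 + 28^{2}\right) = -390 + \left(20 + 784\right) = -390 + 804 = 414$)
$u{\left(O \right)} = \left(-4 + O\right)^{2}$
$u{\left(-14 \right)} \left(k + Q{\left(30 \right)}\right) = \left(-4 - 14\right)^{2} \left(414 + 30\right) = \left(-18\right)^{2} \cdot 444 = 324 \cdot 444 = 143856$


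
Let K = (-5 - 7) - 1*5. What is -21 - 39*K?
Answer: 642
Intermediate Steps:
K = -17 (K = -12 - 5 = -17)
-21 - 39*K = -21 - 39*(-17) = -21 + 663 = 642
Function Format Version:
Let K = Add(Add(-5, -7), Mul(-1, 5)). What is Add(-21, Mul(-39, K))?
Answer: 642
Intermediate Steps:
K = -17 (K = Add(-12, -5) = -17)
Add(-21, Mul(-39, K)) = Add(-21, Mul(-39, -17)) = Add(-21, 663) = 642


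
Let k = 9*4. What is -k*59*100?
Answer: -212400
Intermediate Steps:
k = 36
-k*59*100 = -36*59*100 = -2124*100 = -1*212400 = -212400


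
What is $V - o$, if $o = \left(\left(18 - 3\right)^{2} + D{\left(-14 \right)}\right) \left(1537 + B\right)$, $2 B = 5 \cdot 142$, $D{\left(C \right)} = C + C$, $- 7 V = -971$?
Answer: $- \frac{2608097}{7} \approx -3.7259 \cdot 10^{5}$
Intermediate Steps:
$V = \frac{971}{7}$ ($V = \left(- \frac{1}{7}\right) \left(-971\right) = \frac{971}{7} \approx 138.71$)
$D{\left(C \right)} = 2 C$
$B = 355$ ($B = \frac{5 \cdot 142}{2} = \frac{1}{2} \cdot 710 = 355$)
$o = 372724$ ($o = \left(\left(18 - 3\right)^{2} + 2 \left(-14\right)\right) \left(1537 + 355\right) = \left(15^{2} - 28\right) 1892 = \left(225 - 28\right) 1892 = 197 \cdot 1892 = 372724$)
$V - o = \frac{971}{7} - 372724 = - \frac{2608097}{7}$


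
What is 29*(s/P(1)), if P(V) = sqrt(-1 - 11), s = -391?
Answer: 11339*I*sqrt(3)/6 ≈ 3273.3*I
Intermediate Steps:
P(V) = 2*I*sqrt(3) (P(V) = sqrt(-12) = 2*I*sqrt(3))
29*(s/P(1)) = 29*(-391*(-I*sqrt(3)/6)) = 29*(-(-391)*I*sqrt(3)/6) = 29*(391*I*sqrt(3)/6) = 11339*I*sqrt(3)/6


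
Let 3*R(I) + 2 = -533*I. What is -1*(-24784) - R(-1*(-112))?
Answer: 134050/3 ≈ 44683.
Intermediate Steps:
R(I) = -2/3 - 533*I/3 (R(I) = -2/3 + (-533*I)/3 = -2/3 - 533*I/3)
-1*(-24784) - R(-1*(-112)) = -1*(-24784) - (-2/3 - (-533)*(-112)/3) = 24784 - (-2/3 - 533/3*112) = 24784 - (-2/3 - 59696/3) = 24784 - 1*(-59698/3) = 24784 + 59698/3 = 134050/3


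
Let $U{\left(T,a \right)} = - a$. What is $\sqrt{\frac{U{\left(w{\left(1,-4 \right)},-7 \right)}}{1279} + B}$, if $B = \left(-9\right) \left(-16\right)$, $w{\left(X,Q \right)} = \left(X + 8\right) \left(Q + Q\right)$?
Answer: $\frac{\sqrt{235570057}}{1279} \approx 12.0$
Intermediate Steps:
$w{\left(X,Q \right)} = 2 Q \left(8 + X\right)$ ($w{\left(X,Q \right)} = \left(8 + X\right) 2 Q = 2 Q \left(8 + X\right)$)
$B = 144$
$\sqrt{\frac{U{\left(w{\left(1,-4 \right)},-7 \right)}}{1279} + B} = \sqrt{\frac{\left(-1\right) \left(-7\right)}{1279} + 144} = \sqrt{7 \cdot \frac{1}{1279} + 144} = \sqrt{\frac{7}{1279} + 144} = \sqrt{\frac{184183}{1279}} = \frac{\sqrt{235570057}}{1279}$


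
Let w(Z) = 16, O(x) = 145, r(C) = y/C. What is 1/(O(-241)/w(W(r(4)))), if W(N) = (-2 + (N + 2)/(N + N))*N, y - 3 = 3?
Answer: 16/145 ≈ 0.11034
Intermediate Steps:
y = 6 (y = 3 + 3 = 6)
r(C) = 6/C
W(N) = N*(-2 + (2 + N)/(2*N)) (W(N) = (-2 + (2 + N)/((2*N)))*N = (-2 + (2 + N)*(1/(2*N)))*N = (-2 + (2 + N)/(2*N))*N = N*(-2 + (2 + N)/(2*N)))
1/(O(-241)/w(W(r(4)))) = 1/(145/16) = 16/145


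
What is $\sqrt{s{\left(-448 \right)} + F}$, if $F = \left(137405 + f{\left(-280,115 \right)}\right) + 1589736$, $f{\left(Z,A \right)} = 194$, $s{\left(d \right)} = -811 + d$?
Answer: $2 \sqrt{431519} \approx 1313.8$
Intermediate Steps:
$F = 1727335$ ($F = \left(137405 + 194\right) + 1589736 = 137599 + 1589736 = 1727335$)
$\sqrt{s{\left(-448 \right)} + F} = \sqrt{\left(-811 - 448\right) + 1727335} = \sqrt{-1259 + 1727335} = \sqrt{1726076} = 2 \sqrt{431519}$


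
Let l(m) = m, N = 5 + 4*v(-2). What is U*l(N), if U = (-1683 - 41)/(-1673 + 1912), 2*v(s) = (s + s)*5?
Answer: 60340/239 ≈ 252.47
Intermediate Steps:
v(s) = 5*s (v(s) = ((s + s)*5)/2 = ((2*s)*5)/2 = (10*s)/2 = 5*s)
N = -35 (N = 5 + 4*(5*(-2)) = 5 + 4*(-10) = 5 - 40 = -35)
U = -1724/239 ≈ -7.2134
U*l(N) = -1724/239*(-35) = 60340/239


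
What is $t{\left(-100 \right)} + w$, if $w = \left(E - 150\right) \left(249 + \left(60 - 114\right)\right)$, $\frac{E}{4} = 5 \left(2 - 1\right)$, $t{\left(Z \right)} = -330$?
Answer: $-25680$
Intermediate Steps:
$E = 20$ ($E = 4 \cdot 5 \left(2 - 1\right) = 4 \cdot 5 \cdot 1 = 4 \cdot 5 = 20$)
$w = -25350$ ($w = \left(20 - 150\right) \left(249 + \left(60 - 114\right)\right) = \left(20 - 150\right) \left(249 - 54\right) = \left(-130\right) 195 = -25350$)
$t{\left(-100 \right)} + w = -330 - 25350 = -25680$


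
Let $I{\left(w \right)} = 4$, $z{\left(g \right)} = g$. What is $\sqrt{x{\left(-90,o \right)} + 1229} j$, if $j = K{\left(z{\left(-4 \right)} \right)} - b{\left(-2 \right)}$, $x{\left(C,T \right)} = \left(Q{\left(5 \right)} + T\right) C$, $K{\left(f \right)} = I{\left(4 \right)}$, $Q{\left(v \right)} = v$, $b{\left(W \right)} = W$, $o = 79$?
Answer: $6 i \sqrt{6331} \approx 477.41 i$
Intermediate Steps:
$K{\left(f \right)} = 4$
$x{\left(C,T \right)} = C \left(5 + T\right)$ ($x{\left(C,T \right)} = \left(5 + T\right) C = C \left(5 + T\right)$)
$j = 6$ ($j = 4 - -2 = 4 + 2 = 6$)
$\sqrt{x{\left(-90,o \right)} + 1229} j = \sqrt{- 90 \left(5 + 79\right) + 1229} \cdot 6 = \sqrt{\left(-90\right) 84 + 1229} \cdot 6 = \sqrt{-7560 + 1229} \cdot 6 = \sqrt{-6331} \cdot 6 = i \sqrt{6331} \cdot 6 = 6 i \sqrt{6331}$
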